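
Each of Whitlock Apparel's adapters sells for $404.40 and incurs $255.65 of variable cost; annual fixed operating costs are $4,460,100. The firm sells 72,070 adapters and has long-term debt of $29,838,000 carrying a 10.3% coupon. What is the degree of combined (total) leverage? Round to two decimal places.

3.36

Total contribution margin = 72,070 × $148.75 = $10,720,412.50.
Operating income = contribution − fixed costs = $10,720,412.50 − $4,460,100 = $6,260,312.50. Interest = $3,073,314.00, so EBIT − I = $3,186,998.50.
Degree of total leverage = total CM / (EBIT − interest) = $10,720,412.50 / $3,186,998.50 = 3.3638.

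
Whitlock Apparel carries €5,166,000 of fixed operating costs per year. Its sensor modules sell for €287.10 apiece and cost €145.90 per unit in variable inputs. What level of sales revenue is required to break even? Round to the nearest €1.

€10,503,956

CM per unit = €287.10 − €145.90 = €141.20; CM ratio = €141.20 / €287.10 = 0.4918.
Break-even revenue = fixed costs × price ÷ CM = €5,166,000 × €287.10 ÷ €141.20 = €10,503,956.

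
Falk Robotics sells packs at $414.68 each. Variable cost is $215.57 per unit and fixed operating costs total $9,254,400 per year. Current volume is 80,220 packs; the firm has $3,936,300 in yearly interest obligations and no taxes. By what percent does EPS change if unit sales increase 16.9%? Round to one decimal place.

At 80,220 units, contribution = 80,220 × $199.11 = $15,972,604.20.
Operating income = contribution − fixed costs = $15,972,604.20 − $9,254,400 = $6,718,204.20.
After interest of $3,936,300.00, pre-tax earnings = $2,781,904.20.
Degree of combined leverage = contribution ÷ (EBIT − I) = $15,972,604.20 ÷ $2,781,904.20 = 5.7416.
EPS therefore changes by 5.7416 × (+16.9%) = +97.0%.

+97.0%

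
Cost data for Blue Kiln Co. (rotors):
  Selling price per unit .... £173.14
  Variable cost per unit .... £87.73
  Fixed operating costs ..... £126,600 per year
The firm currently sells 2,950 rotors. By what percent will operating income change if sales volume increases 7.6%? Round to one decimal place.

+15.3%

Contribution at this volume is 2,950 × £85.41 = £251,959.50.
Operating income = contribution − fixed costs = £251,959.50 − £126,600 = £125,359.50.
DOL = contribution ÷ EBIT = £251,959.50 ÷ £125,359.50 = 2.0099.
Operating income changes by 2.0099 × +7.6% = +15.3%.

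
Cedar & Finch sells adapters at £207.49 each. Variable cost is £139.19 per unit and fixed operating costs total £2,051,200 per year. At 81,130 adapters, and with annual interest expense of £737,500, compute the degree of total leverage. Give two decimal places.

At 81,130 units, contribution = 81,130 × £68.30 = £5,541,179.00.
Subtracting fixed costs: EBIT = £5,541,179.00 − £2,051,200 = £3,489,979.00. Interest = £737,500.00.
DOL = £5,541,179.00 ÷ £3,489,979.00 = 1.5877; DFL = £3,489,979.00 ÷ £2,752,479.00 = 1.2679.
DCL = DOL × DFL = 1.5877 × 1.2679 = 2.0130.

2.01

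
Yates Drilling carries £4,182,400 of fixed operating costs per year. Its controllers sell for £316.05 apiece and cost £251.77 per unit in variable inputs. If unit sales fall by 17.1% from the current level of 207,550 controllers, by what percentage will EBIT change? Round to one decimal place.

At 207,550 units, contribution = 207,550 × £64.28 = £13,341,314.00.
Operating income = contribution − fixed costs = £13,341,314.00 − £4,182,400 = £9,158,914.00.
So DOL = total CM / EBIT = £13,341,314.00 / £9,158,914.00 = 1.4566.
Operating income changes by 1.4566 × -17.1% = -24.9%.

-24.9%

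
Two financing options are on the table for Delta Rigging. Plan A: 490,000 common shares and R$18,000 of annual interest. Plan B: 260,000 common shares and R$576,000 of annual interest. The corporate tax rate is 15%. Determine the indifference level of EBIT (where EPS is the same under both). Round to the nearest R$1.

R$1,206,783

Set EPS_A = EPS_B: (EBIT − R$18,000)(1 − 0.15) ÷ 490,000 = (EBIT − R$576,000)(1 − 0.15) ÷ 260,000.
Cancelling (1 − t) and cross-multiplying: 260,000·(EBIT − 18,000) = 490,000·(EBIT − 576,000).
Solving, EBIT = (576,000·490,000 − 18,000·260,000) / (490,000 − 260,000) = 277,560,000,000 / 230,000 = 1,206,782.61.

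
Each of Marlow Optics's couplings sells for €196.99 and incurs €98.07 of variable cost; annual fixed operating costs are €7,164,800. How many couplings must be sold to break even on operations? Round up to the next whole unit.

Contribution margin per unit = €196.99 − €98.07 = €98.92.
Units to break even: €7,164,800 ÷ €98.92 = 72,430.25, rounded up to 72,431.

72,431 couplings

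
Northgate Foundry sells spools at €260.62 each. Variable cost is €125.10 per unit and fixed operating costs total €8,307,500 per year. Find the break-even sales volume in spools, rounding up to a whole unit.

Unit CM = price − variable cost = €260.62 − €125.10 = €135.52.
Units to break even: €8,307,500 ÷ €135.52 = 61,300.91, rounded up to 61,301.

61,301 spools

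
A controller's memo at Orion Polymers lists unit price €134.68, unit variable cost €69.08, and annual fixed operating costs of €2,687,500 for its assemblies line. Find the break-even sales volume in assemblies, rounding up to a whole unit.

40,968 assemblies

Contribution margin per unit = €134.68 − €69.08 = €65.60.
Units to break even: €2,687,500 ÷ €65.60 = 40,967.99, rounded up to 40,968.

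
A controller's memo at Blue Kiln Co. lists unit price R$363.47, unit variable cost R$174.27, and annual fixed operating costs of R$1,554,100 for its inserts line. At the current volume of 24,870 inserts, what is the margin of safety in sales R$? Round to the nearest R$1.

Unit CM = price − variable cost = R$363.47 − R$174.27 = R$189.20. Break-even units = R$1,554,100 ÷ R$189.20 = 8,214.06; break-even revenue = 8,214.06 × R$363.47 = R$2,985,564.10.
Actual sales revenue = 24,870 × R$363.47 = R$9,039,498.90.
Margin of safety = R$9,039,498.90 − R$2,985,564.10 = R$6,053,935.

R$6,053,935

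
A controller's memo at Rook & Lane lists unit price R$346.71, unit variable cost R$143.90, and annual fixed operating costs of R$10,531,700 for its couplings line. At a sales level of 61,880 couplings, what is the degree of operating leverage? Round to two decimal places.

6.22

Contribution at this volume is 61,880 × R$202.81 = R$12,549,882.80.
EBIT = R$12,549,882.80 − R$10,531,700 = R$2,018,182.80.
Degree of operating leverage = R$12,549,882.80 / R$2,018,182.80 = 6.2184.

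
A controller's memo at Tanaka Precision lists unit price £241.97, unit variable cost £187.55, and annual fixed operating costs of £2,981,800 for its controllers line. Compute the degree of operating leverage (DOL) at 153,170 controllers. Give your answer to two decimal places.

1.56

Total contribution margin = 153,170 × £54.42 = £8,335,511.40.
EBIT = £8,335,511.40 − £2,981,800 = £5,353,711.40.
So DOL = total CM / EBIT = £8,335,511.40 / £5,353,711.40 = 1.5570.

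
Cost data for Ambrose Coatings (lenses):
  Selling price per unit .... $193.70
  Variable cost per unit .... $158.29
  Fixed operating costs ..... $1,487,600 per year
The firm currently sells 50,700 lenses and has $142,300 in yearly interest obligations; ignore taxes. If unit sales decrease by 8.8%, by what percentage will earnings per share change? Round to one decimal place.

-95.5%

Total contribution margin = 50,700 × $35.41 = $1,795,287.00.
EBIT = $1,795,287.00 − $1,487,600 = $307,687.00.
After interest of $142,300.00, pre-tax earnings = $165,387.00.
Degree of combined leverage = contribution ÷ (EBIT − I) = $1,795,287.00 ÷ $165,387.00 = 10.8551.
%ΔEPS = DCL × %ΔSales = 10.8551 × -8.8% = -95.5%.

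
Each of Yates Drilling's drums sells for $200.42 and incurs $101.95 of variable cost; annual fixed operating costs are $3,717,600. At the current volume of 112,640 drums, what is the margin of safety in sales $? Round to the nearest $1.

Each unit contributes $200.42 − $101.95 = $98.47. Break-even units = $3,717,600 ÷ $98.47 = 37,753.63; break-even revenue = 37,753.63 × $200.42 = $7,566,582.63.
Current sales = 112,640 × $200.42 = $22,575,308.80.
Margin of safety = $22,575,308.80 − $7,566,582.63 = $15,008,726.

$15,008,726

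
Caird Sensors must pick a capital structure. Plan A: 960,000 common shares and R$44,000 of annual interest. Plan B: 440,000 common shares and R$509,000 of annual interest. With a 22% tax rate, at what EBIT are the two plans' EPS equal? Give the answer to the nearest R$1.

R$902,462

Set EPS_A = EPS_B: (EBIT − R$44,000)(1 − 0.22) ÷ 960,000 = (EBIT − R$509,000)(1 − 0.22) ÷ 440,000.
Cancelling (1 − t) and cross-multiplying: 440,000·(EBIT − 44,000) = 960,000·(EBIT − 509,000).
Solving, EBIT = (509,000·960,000 − 44,000·440,000) / (960,000 − 440,000) = 469,280,000,000 / 520,000 = 902,461.54.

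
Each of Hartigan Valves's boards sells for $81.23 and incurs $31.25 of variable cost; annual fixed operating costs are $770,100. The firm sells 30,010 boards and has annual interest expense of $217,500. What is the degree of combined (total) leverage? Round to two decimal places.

At 30,010 units, contribution = 30,010 × $49.98 = $1,499,899.80.
EBIT = $1,499,899.80 − $770,100 = $729,799.80. Interest = $217,500.00.
DOL = $1,499,899.80 ÷ $729,799.80 = 2.0552; DFL = $729,799.80 ÷ $512,299.80 = 1.4246.
DCL = DOL × DFL = 2.0552 × 1.4246 = 2.9278.

2.93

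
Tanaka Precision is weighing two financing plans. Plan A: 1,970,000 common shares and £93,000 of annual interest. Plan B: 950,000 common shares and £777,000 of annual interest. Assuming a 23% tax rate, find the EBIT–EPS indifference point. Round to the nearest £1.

Set EPS_A = EPS_B: (EBIT − £93,000)(1 − 0.23) ÷ 1,970,000 = (EBIT − £777,000)(1 − 0.23) ÷ 950,000.
The (1 − t) factor cancels: (EBIT − 93,000) × 950,000 = (EBIT − 777,000) × 1,970,000.
Solving, EBIT = (777,000·1,970,000 − 93,000·950,000) / (1,970,000 − 950,000) = 1,442,340,000,000 / 1,020,000 = 1,414,058.82.

£1,414,059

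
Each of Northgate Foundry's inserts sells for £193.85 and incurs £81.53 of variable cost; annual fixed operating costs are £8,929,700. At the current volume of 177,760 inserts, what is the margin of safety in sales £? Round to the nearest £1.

Unit CM = price − variable cost = £193.85 − £81.53 = £112.32. Break-even units = £8,929,700 ÷ £112.32 = 79,502.31; break-even revenue = 79,502.31 × £193.85 = £15,411,523.73.
Current sales = 177,760 × £193.85 = £34,458,776.00.
Margin of safety = £34,458,776.00 − £15,411,523.73 = £19,047,252.

£19,047,252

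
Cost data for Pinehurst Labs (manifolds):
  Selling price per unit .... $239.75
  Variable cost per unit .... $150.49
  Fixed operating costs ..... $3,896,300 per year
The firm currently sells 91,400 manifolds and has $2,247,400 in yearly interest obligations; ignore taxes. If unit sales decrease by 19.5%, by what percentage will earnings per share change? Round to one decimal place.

At 91,400 units, contribution = 91,400 × $89.26 = $8,158,364.00.
EBIT = $8,158,364.00 − $3,896,300 = $4,262,064.00.
Interest = $2,247,400.00, so EBIT − I = $2,014,664.00.
Degree of combined leverage = contribution ÷ (EBIT − I) = $8,158,364.00 ÷ $2,014,664.00 = 4.0495.
EPS therefore changes by 4.0495 × (-19.5%) = -79.0%.

-79.0%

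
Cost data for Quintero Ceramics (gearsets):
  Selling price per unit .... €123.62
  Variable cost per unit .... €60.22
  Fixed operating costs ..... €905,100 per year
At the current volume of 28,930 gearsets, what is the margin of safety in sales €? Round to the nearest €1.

€1,811,524

Unit CM = price − variable cost = €123.62 − €60.22 = €63.40. Break-even units = €905,100 ÷ €63.40 = 14,276.03; break-even revenue = 14,276.03 × €123.62 = €1,764,802.24.
Actual sales revenue = 28,930 × €123.62 = €3,576,326.60.
Margin of safety = €3,576,326.60 − €1,764,802.24 = €1,811,524.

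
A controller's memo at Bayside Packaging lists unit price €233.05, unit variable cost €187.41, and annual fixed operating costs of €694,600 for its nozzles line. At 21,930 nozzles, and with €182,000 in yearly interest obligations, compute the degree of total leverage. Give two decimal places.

Contribution at this volume is 21,930 × €45.64 = €1,000,885.20.
EBIT = €1,000,885.20 − €694,600 = €306,285.20. Interest = €182,000.00.
DOL = €1,000,885.20 ÷ €306,285.20 = 3.2678; DFL = €306,285.20 ÷ €124,285.20 = 2.4644.
Combined leverage = 3.2678 × 2.4644 = 8.0532.

8.05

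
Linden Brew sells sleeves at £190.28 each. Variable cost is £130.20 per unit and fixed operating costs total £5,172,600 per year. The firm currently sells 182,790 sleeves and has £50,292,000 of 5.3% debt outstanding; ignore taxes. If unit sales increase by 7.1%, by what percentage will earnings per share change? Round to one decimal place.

+24.8%

At 182,790 units, contribution = 182,790 × £60.08 = £10,982,023.20.
EBIT = £10,982,023.20 − £5,172,600 = £5,809,423.20.
Interest = £2,665,476.00, so EBIT − I = £3,143,947.20.
DCL = total CM / (EBIT − I) = £10,982,023.20 / £3,143,947.20 = 3.4931.
EPS therefore changes by 3.4931 × (+7.1%) = +24.8%.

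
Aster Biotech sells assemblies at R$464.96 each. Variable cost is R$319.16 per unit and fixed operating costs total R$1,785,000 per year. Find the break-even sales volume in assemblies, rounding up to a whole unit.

12,243 assemblies

Unit CM = price − variable cost = R$464.96 − R$319.16 = R$145.80.
Break-even volume = fixed costs ÷ CM per unit = R$1,785,000 ÷ R$145.80 = 12,242.80, so 12,243 assemblies.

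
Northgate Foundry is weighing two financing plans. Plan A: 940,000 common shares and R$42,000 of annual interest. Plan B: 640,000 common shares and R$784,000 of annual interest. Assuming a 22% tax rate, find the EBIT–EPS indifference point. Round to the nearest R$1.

R$2,366,933

At indifference, (EBIT − 42,000)(1 − t)/940,000 = (EBIT − 784,000)(1 − t)/640,000.
The (1 − t) factor cancels: (EBIT − 42,000) × 640,000 = (EBIT − 784,000) × 940,000.
EBIT × (940,000 − 640,000) = 784,000 × 940,000 − 42,000 × 640,000 = 710,080,000,000, so EBIT = 710,080,000,000 ÷ 300,000 = 2,366,933.33.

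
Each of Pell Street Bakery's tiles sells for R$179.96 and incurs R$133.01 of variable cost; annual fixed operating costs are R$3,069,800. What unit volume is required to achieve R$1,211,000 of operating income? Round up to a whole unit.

Unit CM = price − variable cost = R$179.96 − R$133.01 = R$46.95.
Need Q such that Q × R$46.95 − R$3,069,800 = R$1,211,000, i.e. Q = R$4,280,800 / R$46.95 = 91,177.85 → 91,178.

91,178 tiles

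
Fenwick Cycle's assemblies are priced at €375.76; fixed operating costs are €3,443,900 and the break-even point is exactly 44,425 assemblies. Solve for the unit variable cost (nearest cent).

At break-even, FC = Q × (P − VC), so P − VC = €3,443,900 ÷ 44,425 = €77.5217.
Variable cost per unit = €375.76 − €77.5217 = €298.24.

€298.24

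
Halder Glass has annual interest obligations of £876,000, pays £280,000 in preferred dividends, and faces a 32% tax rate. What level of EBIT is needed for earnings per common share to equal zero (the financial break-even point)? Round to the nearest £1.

Preferred dividends are paid after tax, so their pre-tax equivalent is £280,000 ÷ (1 − 0.32) = £411,764.71.
EPS = 0 when EBIT covers interest plus the pre-tax preferred burden: £876,000 + £411,764.71 = £1,287,764.71.

£1,287,765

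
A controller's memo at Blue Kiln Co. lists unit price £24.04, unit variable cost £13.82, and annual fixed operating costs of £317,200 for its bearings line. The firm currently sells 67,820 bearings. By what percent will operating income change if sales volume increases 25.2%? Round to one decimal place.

+46.5%

At 67,820 units, contribution = 67,820 × £10.22 = £693,120.40.
Operating income = contribution − fixed costs = £693,120.40 − £317,200 = £375,920.40.
So DOL = total CM / EBIT = £693,120.40 / £375,920.40 = 1.8438.
%ΔEBIT = DOL × %ΔSales = 1.8438 × +25.2% = +46.5%.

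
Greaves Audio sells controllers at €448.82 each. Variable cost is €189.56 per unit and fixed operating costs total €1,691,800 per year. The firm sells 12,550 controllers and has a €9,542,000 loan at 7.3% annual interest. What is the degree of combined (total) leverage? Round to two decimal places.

Total contribution margin = 12,550 × €259.26 = €3,253,713.00.
EBIT = €3,253,713.00 − €1,691,800 = €1,561,913.00. Interest = €696,566.00.
DOL = €3,253,713.00 ÷ €1,561,913.00 = 2.0832; DFL = €1,561,913.00 ÷ €865,347.00 = 1.8050.
Combined leverage = 2.0832 × 1.8050 = 3.7602.

3.76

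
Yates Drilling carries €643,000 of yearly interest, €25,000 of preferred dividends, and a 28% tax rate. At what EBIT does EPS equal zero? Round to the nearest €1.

Preferred dividends are paid after tax, so their pre-tax equivalent is €25,000 ÷ (1 − 0.28) = €34,722.22.
EPS = 0 when EBIT covers interest plus the pre-tax preferred burden: €643,000 + €34,722.22 = €677,722.22.

€677,722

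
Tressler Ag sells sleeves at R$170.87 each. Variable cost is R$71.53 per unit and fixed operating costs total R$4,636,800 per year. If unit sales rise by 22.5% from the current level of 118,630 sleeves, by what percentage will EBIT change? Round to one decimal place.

Total contribution margin = 118,630 × R$99.34 = R$11,784,704.20.
EBIT = R$11,784,704.20 − R$4,636,800 = R$7,147,904.20.
Degree of operating leverage = R$11,784,704.20 / R$7,147,904.20 = 1.6487.
So EBIT moves 1.6487 × (+22.5%) = +37.1%.

+37.1%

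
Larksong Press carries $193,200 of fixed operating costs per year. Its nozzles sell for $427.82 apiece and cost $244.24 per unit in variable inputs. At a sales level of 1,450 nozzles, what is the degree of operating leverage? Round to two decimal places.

3.65

Total contribution margin = 1,450 × $183.58 = $266,191.00.
EBIT = $266,191.00 − $193,200 = $72,991.00.
So DOL = total CM / EBIT = $266,191.00 / $72,991.00 = 3.6469.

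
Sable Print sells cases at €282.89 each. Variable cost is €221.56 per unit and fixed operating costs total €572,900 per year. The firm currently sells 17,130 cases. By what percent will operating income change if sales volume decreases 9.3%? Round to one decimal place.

-20.5%

At 17,130 units, contribution = 17,130 × €61.33 = €1,050,582.90.
Operating income = contribution − fixed costs = €1,050,582.90 − €572,900 = €477,682.90.
Degree of operating leverage = €1,050,582.90 / €477,682.90 = 2.1993.
So EBIT moves 2.1993 × (-9.3%) = -20.5%.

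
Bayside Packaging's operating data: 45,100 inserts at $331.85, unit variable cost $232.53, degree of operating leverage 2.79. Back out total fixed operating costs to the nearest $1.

Contribution at this volume is 45,100 × $99.32 = $4,479,332.00.
Since DOL = CM ÷ EBIT, EBIT = $4,479,332.00 ÷ 2.79 = $1,605,495.34.
Fixed costs = CM − EBIT = $4,479,332.00 − $1,605,495.34 = $2,873,837.

$2,873,837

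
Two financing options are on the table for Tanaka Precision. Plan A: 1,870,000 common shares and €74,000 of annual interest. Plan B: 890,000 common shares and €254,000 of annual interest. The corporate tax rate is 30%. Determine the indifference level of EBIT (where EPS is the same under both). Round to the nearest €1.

Set EPS_A = EPS_B: (EBIT − €74,000)(1 − 0.30) ÷ 1,870,000 = (EBIT − €254,000)(1 − 0.30) ÷ 890,000.
The (1 − t) factor cancels: (EBIT − 74,000) × 890,000 = (EBIT − 254,000) × 1,870,000.
EBIT × (1,870,000 − 890,000) = 254,000 × 1,870,000 − 74,000 × 890,000 = 409,120,000,000, so EBIT = 409,120,000,000 ÷ 980,000 = 417,469.39.

€417,469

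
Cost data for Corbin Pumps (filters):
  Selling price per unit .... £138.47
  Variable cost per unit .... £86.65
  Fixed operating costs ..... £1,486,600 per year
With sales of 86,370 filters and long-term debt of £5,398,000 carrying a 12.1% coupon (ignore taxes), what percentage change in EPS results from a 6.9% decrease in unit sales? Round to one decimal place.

-13.2%

Contribution at this volume is 86,370 × £51.82 = £4,475,693.40.
EBIT = £4,475,693.40 − £1,486,600 = £2,989,093.40.
After interest of £653,158.00, pre-tax earnings = £2,335,935.40.
DCL = total CM / (EBIT − I) = £4,475,693.40 / £2,335,935.40 = 1.9160.
%ΔEPS = DCL × %ΔSales = 1.9160 × -6.9% = -13.2%.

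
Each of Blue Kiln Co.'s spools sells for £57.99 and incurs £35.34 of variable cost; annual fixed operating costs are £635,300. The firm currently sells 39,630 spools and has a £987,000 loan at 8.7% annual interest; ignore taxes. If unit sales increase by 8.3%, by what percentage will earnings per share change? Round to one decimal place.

Contribution at this volume is 39,630 × £22.65 = £897,619.50.
Subtracting fixed costs: EBIT = £897,619.50 − £635,300 = £262,319.50.
After interest of £85,869.00, pre-tax earnings = £176,450.50.
DCL = total CM / (EBIT − I) = £897,619.50 / £176,450.50 = 5.0871.
EPS therefore changes by 5.0871 × (+8.3%) = +42.2%.

+42.2%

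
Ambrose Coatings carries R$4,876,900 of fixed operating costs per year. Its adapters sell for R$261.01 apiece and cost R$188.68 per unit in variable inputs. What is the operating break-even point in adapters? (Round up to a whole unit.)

67,426 adapters

Each unit contributes R$261.01 − R$188.68 = R$72.33.
Break-even volume = fixed costs ÷ CM per unit = R$4,876,900 ÷ R$72.33 = 67,425.69, so 67,426 adapters.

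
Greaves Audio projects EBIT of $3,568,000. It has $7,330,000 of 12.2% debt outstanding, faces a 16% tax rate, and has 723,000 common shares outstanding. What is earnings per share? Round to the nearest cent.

Interest = $894,260.00, so EBT = $3,568,000 − $894,260.00 = $2,673,740.00.
Net income = $2,673,740.00 × (1 − 0.16) = $2,245,941.60.
EPS = $2,245,941.60 ÷ 723,000 = $3.11.

$3.11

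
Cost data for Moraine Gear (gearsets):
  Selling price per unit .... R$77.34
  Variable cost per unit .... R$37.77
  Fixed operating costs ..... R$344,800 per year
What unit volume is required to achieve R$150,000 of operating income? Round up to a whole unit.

Unit CM = price − variable cost = R$77.34 − R$37.77 = R$39.57.
Need Q such that Q × R$39.57 − R$344,800 = R$150,000, i.e. Q = R$494,800 / R$39.57 = 12,504.42 → 12,505.

12,505 gearsets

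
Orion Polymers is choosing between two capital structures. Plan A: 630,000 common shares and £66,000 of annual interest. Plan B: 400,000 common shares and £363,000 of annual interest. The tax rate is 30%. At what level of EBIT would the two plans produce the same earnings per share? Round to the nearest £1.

£879,522

At indifference, (EBIT − 66,000)(1 − t)/630,000 = (EBIT − 363,000)(1 − t)/400,000.
The (1 − t) factor cancels: (EBIT − 66,000) × 400,000 = (EBIT − 363,000) × 630,000.
Solving, EBIT = (363,000·630,000 − 66,000·400,000) / (630,000 − 400,000) = 202,290,000,000 / 230,000 = 879,521.74.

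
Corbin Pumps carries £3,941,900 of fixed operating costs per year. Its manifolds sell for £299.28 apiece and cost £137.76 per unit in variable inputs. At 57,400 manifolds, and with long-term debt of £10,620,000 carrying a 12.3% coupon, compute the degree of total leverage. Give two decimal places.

2.30

At 57,400 units, contribution = 57,400 × £161.52 = £9,271,248.00.
Subtracting fixed costs: EBIT = £9,271,248.00 − £3,941,900 = £5,329,348.00. Interest = £1,306,260.00.
DOL = £9,271,248.00 ÷ £5,329,348.00 = 1.7397; DFL = £5,329,348.00 ÷ £4,023,088.00 = 1.3247.
DCL = DOL × DFL = 1.7397 × 1.3247 = 2.3046.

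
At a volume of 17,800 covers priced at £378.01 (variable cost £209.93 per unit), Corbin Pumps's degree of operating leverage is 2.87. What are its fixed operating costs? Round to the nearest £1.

£1,949,377

Total contribution margin = 17,800 × £168.08 = £2,991,824.00.
DOL = contribution / EBIT, so EBIT = £2,991,824.00 / 2.87 = £1,042,447.39.
Fixed costs = CM − EBIT = £2,991,824.00 − £1,042,447.39 = £1,949,377.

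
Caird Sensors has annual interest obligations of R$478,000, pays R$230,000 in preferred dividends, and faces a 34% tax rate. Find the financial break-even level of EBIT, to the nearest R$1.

R$826,485

Preferred dividends are paid after tax, so their pre-tax equivalent is R$230,000 ÷ (1 − 0.34) = R$348,484.85.
EPS = 0 when EBIT covers interest plus the pre-tax preferred burden: R$478,000 + R$348,484.85 = R$826,484.85.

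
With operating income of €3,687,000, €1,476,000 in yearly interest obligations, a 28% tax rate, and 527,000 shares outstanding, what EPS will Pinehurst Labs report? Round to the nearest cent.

Interest = €1,476,000.00, so EBT = €3,687,000 − €1,476,000.00 = €2,211,000.00.
Net income = €2,211,000.00 × (1 − 0.28) = €1,591,920.00.
Per share: €1,591,920.00 / 527,000 shares = €3.02.

€3.02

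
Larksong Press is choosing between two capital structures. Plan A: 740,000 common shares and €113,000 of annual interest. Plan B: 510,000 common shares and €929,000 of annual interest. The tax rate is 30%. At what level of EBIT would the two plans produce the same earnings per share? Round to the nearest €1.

€2,738,391

Set EPS_A = EPS_B: (EBIT − €113,000)(1 − 0.30) ÷ 740,000 = (EBIT − €929,000)(1 − 0.30) ÷ 510,000.
Cancelling (1 − t) and cross-multiplying: 510,000·(EBIT − 113,000) = 740,000·(EBIT − 929,000).
Solving, EBIT = (929,000·740,000 − 113,000·510,000) / (740,000 − 510,000) = 629,830,000,000 / 230,000 = 2,738,391.30.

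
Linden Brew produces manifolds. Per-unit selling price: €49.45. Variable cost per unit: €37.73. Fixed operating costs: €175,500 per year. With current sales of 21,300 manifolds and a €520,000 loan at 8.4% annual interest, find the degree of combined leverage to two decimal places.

At 21,300 units, contribution = 21,300 × €11.72 = €249,636.00.
EBIT = €249,636.00 − €175,500 = €74,136.00. Interest = €43,680.00.
DOL = €249,636.00 ÷ €74,136.00 = 3.3673; DFL = €74,136.00 ÷ €30,456.00 = 2.4342.
DCL = DOL × DFL = 3.3673 × 2.4342 = 8.1967.

8.20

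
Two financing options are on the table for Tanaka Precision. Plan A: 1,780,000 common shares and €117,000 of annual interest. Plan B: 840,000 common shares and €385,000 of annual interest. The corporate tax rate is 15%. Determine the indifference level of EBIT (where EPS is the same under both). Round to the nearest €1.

€624,489

At indifference, (EBIT − 117,000)(1 − t)/1,780,000 = (EBIT − 385,000)(1 − t)/840,000.
Cancelling (1 − t) and cross-multiplying: 840,000·(EBIT − 117,000) = 1,780,000·(EBIT − 385,000).
EBIT × (1,780,000 − 840,000) = 385,000 × 1,780,000 − 117,000 × 840,000 = 587,020,000,000, so EBIT = 587,020,000,000 ÷ 940,000 = 624,489.36.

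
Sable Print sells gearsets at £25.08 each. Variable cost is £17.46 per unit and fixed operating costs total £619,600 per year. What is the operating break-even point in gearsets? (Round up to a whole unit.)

81,313 gearsets

Unit CM = price − variable cost = £25.08 − £17.46 = £7.62.
Break-even volume = fixed costs ÷ CM per unit = £619,600 ÷ £7.62 = 81,312.34, so 81,313 gearsets.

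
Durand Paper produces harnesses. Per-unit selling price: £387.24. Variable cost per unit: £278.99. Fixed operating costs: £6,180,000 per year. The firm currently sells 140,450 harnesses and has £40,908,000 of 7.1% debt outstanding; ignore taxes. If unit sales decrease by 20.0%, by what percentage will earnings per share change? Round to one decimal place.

-49.7%

Total contribution margin = 140,450 × £108.25 = £15,203,712.50.
Operating income = contribution − fixed costs = £15,203,712.50 − £6,180,000 = £9,023,712.50.
After interest of £2,904,468.00, pre-tax earnings = £6,119,244.50.
Degree of combined leverage = contribution ÷ (EBIT − I) = £15,203,712.50 ÷ £6,119,244.50 = 2.4846.
EPS therefore changes by 2.4846 × (-20.0%) = -49.7%.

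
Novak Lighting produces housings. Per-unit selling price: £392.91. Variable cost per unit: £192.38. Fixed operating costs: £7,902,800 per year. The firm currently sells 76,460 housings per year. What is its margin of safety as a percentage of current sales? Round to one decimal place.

48.5%

Unit CM = price − variable cost = £392.91 − £192.38 = £200.53. Break-even units = £7,902,800 ÷ £200.53 = 39,409.56; break-even revenue = 39,409.56 × £392.91 = £15,484,412.05.
Current sales = 76,460 × £392.91 = £30,041,898.60.
Margin of safety = (£30,041,898.60 − £15,484,412.05) ÷ £30,041,898.60 = 48.5%.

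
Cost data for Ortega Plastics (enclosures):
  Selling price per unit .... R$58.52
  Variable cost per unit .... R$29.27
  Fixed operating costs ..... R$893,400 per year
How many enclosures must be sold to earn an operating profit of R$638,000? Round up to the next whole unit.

52,356 enclosures

Each unit contributes R$58.52 − R$29.27 = R$29.25.
Required volume = (fixed costs + target profit) ÷ CM = (R$893,400 + R$638,000) ÷ R$29.25 = 52,355.56, so 52,356 enclosures.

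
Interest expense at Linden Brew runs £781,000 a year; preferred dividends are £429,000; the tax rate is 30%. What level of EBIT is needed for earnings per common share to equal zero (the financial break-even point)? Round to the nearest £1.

£1,393,857

Preferred dividends are paid after tax, so their pre-tax equivalent is £429,000 ÷ (1 − 0.30) = £612,857.14.
EPS = 0 when EBIT covers interest plus the pre-tax preferred burden: £781,000 + £612,857.14 = £1,393,857.14.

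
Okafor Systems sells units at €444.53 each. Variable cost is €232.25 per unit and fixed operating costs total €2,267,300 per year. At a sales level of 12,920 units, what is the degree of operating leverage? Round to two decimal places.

5.77

Contribution at this volume is 12,920 × €212.28 = €2,742,657.60.
Operating income = contribution − fixed costs = €2,742,657.60 − €2,267,300 = €475,357.60.
So DOL = total CM / EBIT = €2,742,657.60 / €475,357.60 = 5.7697.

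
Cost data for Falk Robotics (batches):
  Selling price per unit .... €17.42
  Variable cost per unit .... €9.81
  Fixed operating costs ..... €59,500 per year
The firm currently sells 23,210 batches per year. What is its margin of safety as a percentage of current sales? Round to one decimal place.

Each unit contributes €17.42 − €9.81 = €7.61. Break-even units = €59,500 ÷ €7.61 = 7,818.66; break-even revenue = 7,818.66 × €17.42 = €136,201.05.
Actual sales revenue = 23,210 × €17.42 = €404,318.20.
Margin of safety = (€404,318.20 − €136,201.05) ÷ €404,318.20 = 66.3%.

66.3%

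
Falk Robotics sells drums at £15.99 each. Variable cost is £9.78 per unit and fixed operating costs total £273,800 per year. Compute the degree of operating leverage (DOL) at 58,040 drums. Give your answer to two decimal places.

4.16

Contribution at this volume is 58,040 × £6.21 = £360,428.40.
EBIT = £360,428.40 − £273,800 = £86,628.40.
Degree of operating leverage = £360,428.40 / £86,628.40 = 4.1606.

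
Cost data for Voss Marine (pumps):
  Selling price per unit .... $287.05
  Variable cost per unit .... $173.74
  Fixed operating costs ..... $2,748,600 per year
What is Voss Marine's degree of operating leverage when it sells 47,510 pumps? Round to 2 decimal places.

Contribution at this volume is 47,510 × $113.31 = $5,383,358.10.
EBIT = $5,383,358.10 − $2,748,600 = $2,634,758.10.
Degree of operating leverage = $5,383,358.10 / $2,634,758.10 = 2.0432.

2.04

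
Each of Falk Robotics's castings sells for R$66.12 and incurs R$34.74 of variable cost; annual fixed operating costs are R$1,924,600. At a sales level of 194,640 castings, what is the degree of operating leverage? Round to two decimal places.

1.46

Contribution at this volume is 194,640 × R$31.38 = R$6,107,803.20.
EBIT = R$6,107,803.20 − R$1,924,600 = R$4,183,203.20.
Degree of operating leverage = R$6,107,803.20 / R$4,183,203.20 = 1.4601.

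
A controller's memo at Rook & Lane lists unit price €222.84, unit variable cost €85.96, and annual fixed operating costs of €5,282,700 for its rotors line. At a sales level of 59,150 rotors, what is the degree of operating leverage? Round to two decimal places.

At 59,150 units, contribution = 59,150 × €136.88 = €8,096,452.00.
EBIT = €8,096,452.00 − €5,282,700 = €2,813,752.00.
So DOL = total CM / EBIT = €8,096,452.00 / €2,813,752.00 = 2.8775.

2.88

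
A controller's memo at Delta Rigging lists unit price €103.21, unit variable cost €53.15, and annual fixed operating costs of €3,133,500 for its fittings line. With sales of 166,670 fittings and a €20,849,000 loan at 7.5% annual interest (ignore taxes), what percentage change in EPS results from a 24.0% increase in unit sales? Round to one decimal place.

Contribution at this volume is 166,670 × €50.06 = €8,343,500.20.
EBIT = €8,343,500.20 − €3,133,500 = €5,210,000.20.
Interest = €1,563,675.00, so EBIT − I = €3,646,325.20.
DCL = total CM / (EBIT − I) = €8,343,500.20 / €3,646,325.20 = 2.2882.
EPS therefore changes by 2.2882 × (+24.0%) = +54.9%.

+54.9%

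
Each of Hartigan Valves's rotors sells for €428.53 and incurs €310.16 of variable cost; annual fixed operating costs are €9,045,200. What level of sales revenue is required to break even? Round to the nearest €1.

Contribution margin per unit = €428.53 − €310.16 = €118.37, a CM ratio of €118.37 ÷ €428.53 = 0.2762.
Break-even sales = FC ÷ CM ratio = €9,045,200 × €428.53 / €118.37 = €32,745,962.

€32,745,962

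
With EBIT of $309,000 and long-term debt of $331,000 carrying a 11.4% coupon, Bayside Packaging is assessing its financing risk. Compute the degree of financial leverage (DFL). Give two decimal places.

Interest = $37,734.00.
DFL = EBIT ÷ (EBIT − I) = $309,000 ÷ ($309,000 − $37,734.00) = $309,000 ÷ $271,266.00 = 1.1391.

1.14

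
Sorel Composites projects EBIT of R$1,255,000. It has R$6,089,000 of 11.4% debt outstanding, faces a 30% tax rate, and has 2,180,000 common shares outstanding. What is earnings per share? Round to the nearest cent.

R$0.18

Interest = R$694,146.00, so EBT = R$1,255,000 − R$694,146.00 = R$560,854.00.
After tax at 30%: net income = R$560,854.00 × 0.70 = R$392,597.80.
Per share: R$392,597.80 / 2,180,000 shares = R$0.18.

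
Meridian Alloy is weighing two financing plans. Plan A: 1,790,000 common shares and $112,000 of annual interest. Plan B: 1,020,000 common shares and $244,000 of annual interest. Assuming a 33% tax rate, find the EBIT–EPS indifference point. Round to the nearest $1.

Set EPS_A = EPS_B: (EBIT − $112,000)(1 − 0.33) ÷ 1,790,000 = (EBIT − $244,000)(1 − 0.33) ÷ 1,020,000.
Cancelling (1 − t) and cross-multiplying: 1,020,000·(EBIT − 112,000) = 1,790,000·(EBIT − 244,000).
EBIT × (1,790,000 − 1,020,000) = 244,000 × 1,790,000 − 112,000 × 1,020,000 = 322,520,000,000, so EBIT = 322,520,000,000 ÷ 770,000 = 418,857.14.

$418,857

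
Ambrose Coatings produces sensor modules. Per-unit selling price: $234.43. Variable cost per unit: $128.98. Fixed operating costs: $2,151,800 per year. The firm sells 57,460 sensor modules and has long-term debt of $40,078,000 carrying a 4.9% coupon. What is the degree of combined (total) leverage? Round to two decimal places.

Total contribution margin = 57,460 × $105.45 = $6,059,157.00.
EBIT = $6,059,157.00 − $2,151,800 = $3,907,357.00. Interest = $1,963,822.00, so EBIT − I = $1,943,535.00.
DCL = contribution ÷ (EBIT − I) = $6,059,157.00 ÷ $1,943,535.00 = 3.1176.

3.12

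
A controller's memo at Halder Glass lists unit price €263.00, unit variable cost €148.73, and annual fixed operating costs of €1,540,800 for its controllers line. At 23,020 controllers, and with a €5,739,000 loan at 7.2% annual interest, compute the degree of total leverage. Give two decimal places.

At 23,020 units, contribution = 23,020 × €114.27 = €2,630,495.40.
Subtracting fixed costs: EBIT = €2,630,495.40 − €1,540,800 = €1,089,695.40. Interest = €413,208.00.
DOL = €2,630,495.40 ÷ €1,089,695.40 = 2.4140; DFL = €1,089,695.40 ÷ €676,487.40 = 1.6108.
Combined leverage = 2.4140 × 1.6108 = 3.8885.

3.89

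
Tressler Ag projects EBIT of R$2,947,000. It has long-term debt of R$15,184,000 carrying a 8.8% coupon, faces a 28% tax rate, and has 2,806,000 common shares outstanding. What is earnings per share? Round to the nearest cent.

Pre-tax income = R$2,947,000 − R$1,336,192.00 = R$1,610,808.00.
Net income = R$1,610,808.00 × (1 − 0.28) = R$1,159,781.76.
EPS = R$1,159,781.76 ÷ 2,806,000 = R$0.41.

R$0.41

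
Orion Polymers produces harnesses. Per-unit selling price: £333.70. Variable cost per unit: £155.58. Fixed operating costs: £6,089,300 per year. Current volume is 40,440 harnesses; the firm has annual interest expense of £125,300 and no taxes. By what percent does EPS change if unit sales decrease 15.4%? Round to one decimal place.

-112.2%

At 40,440 units, contribution = 40,440 × £178.12 = £7,203,172.80.
Subtracting fixed costs: EBIT = £7,203,172.80 − £6,089,300 = £1,113,872.80.
Interest = £125,300.00, so EBIT − I = £988,572.80.
DCL = total CM / (EBIT − I) = £7,203,172.80 / £988,572.80 = 7.2864.
%ΔEPS = DCL × %ΔSales = 7.2864 × -15.4% = -112.2%.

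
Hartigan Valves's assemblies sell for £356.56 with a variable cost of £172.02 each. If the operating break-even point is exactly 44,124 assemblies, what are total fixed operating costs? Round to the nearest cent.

£8,142,642.96

Contribution margin per unit = £356.56 − £172.02 = £184.54.
Fixed costs = break-even units × CM = 44,124 × £184.54 = £8,142,642.96.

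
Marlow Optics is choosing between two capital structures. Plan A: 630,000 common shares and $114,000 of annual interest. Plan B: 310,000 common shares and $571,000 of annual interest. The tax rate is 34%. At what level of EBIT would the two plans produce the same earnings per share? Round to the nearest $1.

$1,013,719

Set EPS_A = EPS_B: (EBIT − $114,000)(1 − 0.34) ÷ 630,000 = (EBIT − $571,000)(1 − 0.34) ÷ 310,000.
Cancelling (1 − t) and cross-multiplying: 310,000·(EBIT − 114,000) = 630,000·(EBIT − 571,000).
EBIT × (630,000 − 310,000) = 571,000 × 630,000 − 114,000 × 310,000 = 324,390,000,000, so EBIT = 324,390,000,000 ÷ 320,000 = 1,013,718.75.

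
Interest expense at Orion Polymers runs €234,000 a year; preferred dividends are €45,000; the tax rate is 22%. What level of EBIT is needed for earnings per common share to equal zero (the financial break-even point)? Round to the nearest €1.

Preferred dividends are paid after tax, so their pre-tax equivalent is €45,000 ÷ (1 − 0.22) = €57,692.31.
Financial break-even EBIT = interest + D_p ÷ (1 − t) = €234,000 + €57,692.31 = €291,692.31.

€291,692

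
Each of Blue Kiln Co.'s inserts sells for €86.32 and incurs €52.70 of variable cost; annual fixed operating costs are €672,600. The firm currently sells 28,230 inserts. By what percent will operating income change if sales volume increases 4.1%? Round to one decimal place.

Contribution at this volume is 28,230 × €33.62 = €949,092.60.
EBIT = €949,092.60 − €672,600 = €276,492.60.
DOL = contribution ÷ EBIT = €949,092.60 ÷ €276,492.60 = 3.4326.
So EBIT moves 3.4326 × (+4.1%) = +14.1%.

+14.1%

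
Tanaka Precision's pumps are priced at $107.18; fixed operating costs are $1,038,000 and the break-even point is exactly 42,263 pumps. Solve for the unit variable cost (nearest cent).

$82.62

Contribution per unit must be FC / Q = $1,038,000 / 42,263 = $24.5605.
Hence VC = price − CM = $107.18 − $24.5605 = $82.62.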